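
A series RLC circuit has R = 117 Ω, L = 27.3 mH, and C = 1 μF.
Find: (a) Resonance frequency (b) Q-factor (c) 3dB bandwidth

Step 1 — Resonance: ω₀ = 1/√(LC) = 1/√(0.0273·1e-06) = 6052 rad/s.
Step 2 — f₀ = ω₀/(2π) = 963.2 Hz.
Step 3 — Series Q: Q = ω₀L/R = 6052·0.0273/117 = 1.412.
Step 4 — Bandwidth: Δω = ω₀/Q = 4286 rad/s; BW = Δω/(2π) = 682.1 Hz.

(a) f₀ = 963.2 Hz  (b) Q = 1.412  (c) BW = 682.1 Hz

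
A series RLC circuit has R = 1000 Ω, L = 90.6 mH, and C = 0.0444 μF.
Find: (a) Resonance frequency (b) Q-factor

Step 1 — Resonance condition Im(Z)=0 gives ω₀ = 1/√(LC).
Step 2 — ω₀ = 1/√(0.0906·4.44e-08) = 1.577e+04 rad/s.
Step 3 — f₀ = ω₀/(2π) = 2509 Hz.
Step 4 — Series Q: Q = ω₀L/R = 1.577e+04·0.0906/1000 = 1.428.

(a) f₀ = 2509 Hz  (b) Q = 1.428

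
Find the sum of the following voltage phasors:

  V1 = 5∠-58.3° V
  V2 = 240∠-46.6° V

Step 1 — Convert each phasor to rectangular form:
  V1 = 5·(cos(-58.3°) + j·sin(-58.3°)) = 2.627 - j4.254 V
  V2 = 240·(cos(-46.6°) + j·sin(-46.6°)) = 164.9 - j174.4 V
Step 2 — Sum components: V_total = 167.5 - j178.6 V.
Step 3 — Convert to polar: |V_total| = 244.9 V, ∠V_total = -46.8°.

V_total = 244.9∠-46.8° V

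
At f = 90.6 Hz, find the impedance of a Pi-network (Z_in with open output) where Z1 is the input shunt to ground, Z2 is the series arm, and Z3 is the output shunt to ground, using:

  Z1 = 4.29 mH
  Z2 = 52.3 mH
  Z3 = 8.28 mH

Step 1 — Angular frequency: ω = 2π·f = 2π·90.6 = 569.3 rad/s.
Step 2 — Component impedances:
  Z1: Z = jωL = j·569.3·0.00429 = 0 + j2.442 Ω
  Z2: Z = jωL = j·569.3·0.0523 = 0 + j29.77 Ω
  Z3: Z = jωL = j·569.3·0.00828 = 0 + j4.713 Ω
Step 3 — With open output, the series arm Z2 and the output shunt Z3 appear in series to ground: Z2 + Z3 = 0 + j34.49 Ω.
Step 4 — Parallel with input shunt Z1: Z_in = Z1 || (Z2 + Z3) = 0 + j2.281 Ω = 2.281∠90.0° Ω.

Z = 0 + j2.281 Ω = 2.281∠90.0° Ω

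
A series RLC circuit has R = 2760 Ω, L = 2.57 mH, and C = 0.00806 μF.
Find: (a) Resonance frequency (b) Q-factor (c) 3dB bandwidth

Step 1 — Resonance condition Im(Z)=0 gives ω₀ = 1/√(LC).
Step 2 — ω₀ = 1/√(0.00257·8.06e-09) = 2.197e+05 rad/s.
Step 3 — f₀ = ω₀/(2π) = 3.497e+04 Hz.
Step 4 — Series Q: Q = ω₀L/R = 2.197e+05·0.00257/2760 = 0.2046.
Step 5 — 3dB bandwidth: Δω = ω₀/Q = 1.074e+06 rad/s; BW = Δω/(2π) = 1.709e+05 Hz.

(a) f₀ = 3.497e+04 Hz  (b) Q = 0.2046  (c) BW = 1.709e+05 Hz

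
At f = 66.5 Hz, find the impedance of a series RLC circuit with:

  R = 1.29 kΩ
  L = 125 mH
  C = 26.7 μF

Step 1 — Angular frequency: ω = 2π·f = 2π·66.5 = 417.8 rad/s.
Step 2 — Component impedances:
  R: Z = R = 1290 Ω
  L: Z = jωL = j·417.8·0.125 = 0 + j52.23 Ω
  C: Z = 1/(jωC) = -j/(ω·C) = 0 - j89.64 Ω
Step 3 — Series combination: Z_total = R + L + C = 1290 - j37.41 Ω = 1291∠-1.7° Ω.

Z = 1290 - j37.41 Ω = 1291∠-1.7° Ω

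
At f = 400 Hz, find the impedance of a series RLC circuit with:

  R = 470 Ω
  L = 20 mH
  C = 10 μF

Step 1 — Angular frequency: ω = 2π·f = 2π·400 = 2513 rad/s.
Step 2 — Component impedances:
  R: Z = R = 470 Ω
  L: Z = jωL = j·2513·0.02 = 0 + j50.27 Ω
  C: Z = 1/(jωC) = -j/(ω·C) = 0 - j39.79 Ω
Step 3 — Series combination: Z_total = R + L + C = 470 + j10.48 Ω = 470.1∠1.3° Ω.

Z = 470 + j10.48 Ω = 470.1∠1.3° Ω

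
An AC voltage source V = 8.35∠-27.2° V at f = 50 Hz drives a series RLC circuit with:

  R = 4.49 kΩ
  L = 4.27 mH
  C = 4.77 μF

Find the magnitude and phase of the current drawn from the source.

Step 1 — Angular frequency: ω = 2π·f = 2π·50 = 314.2 rad/s.
Step 2 — Component impedances:
  R: Z = R = 4490 Ω
  L: Z = jωL = j·314.2·0.00427 = 0 + j1.341 Ω
  C: Z = 1/(jωC) = -j/(ω·C) = 0 - j667.3 Ω
Step 3 — Series combination: Z_total = R + L + C = 4490 - j666 Ω = 4539∠-8.4° Ω.
Step 4 — Source phasor: V = 8.35∠-27.2° V = 7.427 - j3.817 V.
Step 5 — Ohm's law: I = V / Z_total = (7.427 - j3.817) / (4490 - j666) = 0.001742 - j0.0005917 A.
Step 6 — Convert to polar: |I| = 0.00184 A, ∠I = -18.8°.

I = 0.00184∠-18.8° A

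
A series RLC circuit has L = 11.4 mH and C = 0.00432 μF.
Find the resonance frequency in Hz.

Step 1 — Resonance condition Im(Z)=0 gives ω₀ = 1/√(LC).
Step 2 — ω₀ = 1/√(0.0114·4.32e-09) = 1.425e+05 rad/s.
Step 3 — f₀ = ω₀/(2π) = 2.268e+04 Hz.

f₀ = 2.268e+04 Hz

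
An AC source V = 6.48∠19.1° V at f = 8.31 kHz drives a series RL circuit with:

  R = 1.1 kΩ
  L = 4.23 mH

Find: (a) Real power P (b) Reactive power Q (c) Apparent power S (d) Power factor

Step 1 — Angular frequency: ω = 2π·f = 2π·8310 = 5.221e+04 rad/s.
Step 2 — Component impedances:
  R: Z = R = 1100 Ω
  L: Z = jωL = j·5.221e+04·0.00423 = 0 + j220.9 Ω
Step 3 — Series combination: Z_total = R + L = 1100 + j220.9 Ω = 1122∠11.4° Ω.
Step 4 — Source phasor: V = 6.48∠19.1° V = 6.123 + j2.12 V.
Step 5 — Current: I = V / Z = 0.005723 + j0.0007785 A = 0.005776∠7.7° A.
Step 6 — Complex power: S = V·I* = 0.03669 + j0.007368 VA.
Step 7 — Real power: P = Re(S) = 0.03669 W.
Step 8 — Reactive power: Q = Im(S) = 0.007368 VAR.
Step 9 — Apparent power: |S| = 0.03743 VA.
Step 10 — Power factor: PF = P/|S| = 0.9804 (lagging).

(a) P = 0.03669 W  (b) Q = 0.007368 VAR  (c) S = 0.03743 VA  (d) PF = 0.9804 (lagging)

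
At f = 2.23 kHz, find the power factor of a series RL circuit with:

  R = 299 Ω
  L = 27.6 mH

Step 1 — Angular frequency: ω = 2π·f = 2π·2230 = 1.401e+04 rad/s.
Step 2 — Component impedances:
  R: Z = R = 299 Ω
  L: Z = jωL = j·1.401e+04·0.0276 = 0 + j386.7 Ω
Step 3 — Series combination: Z_total = R + L = 299 + j386.7 Ω = 488.8∠52.3° Ω.
Step 4 — Power factor: PF = cos(φ) = Re(Z)/|Z| = 299/488.8 = 0.6117.
Step 5 — Type: Im(Z) = 386.7 ⇒ lagging (phase φ = 52.3°).

PF = 0.6117 (lagging, φ = 52.3°)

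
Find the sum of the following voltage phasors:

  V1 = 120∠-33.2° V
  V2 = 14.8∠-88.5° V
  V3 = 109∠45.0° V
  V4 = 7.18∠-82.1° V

Step 1 — Convert each phasor to rectangular form:
  V1 = 120·(cos(-33.2°) + j·sin(-33.2°)) = 100.4 - j65.71 V
  V2 = 14.8·(cos(-88.5°) + j·sin(-88.5°)) = 0.3874 - j14.79 V
  V3 = 109·(cos(45.0°) + j·sin(45.0°)) = 77.07 + j77.07 V
  V4 = 7.18·(cos(-82.1°) + j·sin(-82.1°)) = 0.9869 - j7.112 V
Step 2 — Sum components: V_total = 178.9 - j10.54 V.
Step 3 — Convert to polar: |V_total| = 179.2 V, ∠V_total = -3.4°.

V_total = 179.2∠-3.4° V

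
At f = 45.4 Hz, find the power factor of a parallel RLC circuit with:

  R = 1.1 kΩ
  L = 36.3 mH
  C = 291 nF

Step 1 — Angular frequency: ω = 2π·f = 2π·45.4 = 285.3 rad/s.
Step 2 — Component impedances:
  R: Z = R = 1100 Ω
  L: Z = jωL = j·285.3·0.0363 = 0 + j10.35 Ω
  C: Z = 1/(jωC) = -j/(ω·C) = 0 - j1.205e+04 Ω
Step 3 — Parallel combination: 1/Z_total = 1/R + 1/L + 1/C; Z_total = 0.09763 + j10.36 Ω = 10.36∠89.5° Ω.
Step 4 — Power factor: PF = cos(φ) = Re(Z)/|Z| = 0.097634/10.363 = 0.009421.
Step 5 — Type: Im(Z) = 10.36 ⇒ lagging (phase φ = 89.5°).

PF = 0.009421 (lagging, φ = 89.5°)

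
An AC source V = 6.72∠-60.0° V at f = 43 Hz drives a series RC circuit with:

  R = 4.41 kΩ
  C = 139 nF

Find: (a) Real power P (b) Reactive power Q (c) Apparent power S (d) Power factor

Step 1 — Angular frequency: ω = 2π·f = 2π·43 = 270.2 rad/s.
Step 2 — Component impedances:
  R: Z = R = 4410 Ω
  C: Z = 1/(jωC) = -j/(ω·C) = 0 - j2.663e+04 Ω
Step 3 — Series combination: Z_total = R + C = 4410 - j2.663e+04 Ω = 2.699e+04∠-80.6° Ω.
Step 4 — Source phasor: V = 6.72∠-60.0° V = 3.36 - j5.82 V.
Step 5 — Current: I = V / Z = 0.0002331 + j8.758e-05 A = 0.000249∠20.6° A.
Step 6 — Complex power: S = V·I* = 0.0002734 - j0.001651 VA.
Step 7 — Real power: P = Re(S) = 0.0002734 W.
Step 8 — Reactive power: Q = Im(S) = -0.001651 VAR.
Step 9 — Apparent power: |S| = 0.001673 VA.
Step 10 — Power factor: PF = P/|S| = 0.1634 (leading).

(a) P = 0.0002734 W  (b) Q = -0.001651 VAR  (c) S = 0.001673 VA  (d) PF = 0.1634 (leading)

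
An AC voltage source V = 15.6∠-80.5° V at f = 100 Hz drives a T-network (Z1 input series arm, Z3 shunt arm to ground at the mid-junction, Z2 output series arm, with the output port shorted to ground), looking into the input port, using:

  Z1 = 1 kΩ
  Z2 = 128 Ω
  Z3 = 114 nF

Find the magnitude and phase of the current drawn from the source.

Step 1 — Angular frequency: ω = 2π·f = 2π·100 = 628.3 rad/s.
Step 2 — Component impedances:
  Z1: Z = R = 1000 Ω
  Z2: Z = R = 128 Ω
  Z3: Z = 1/(jωC) = -j/(ω·C) = 0 - j1.396e+04 Ω
Step 3 — With the output port shorted to ground, the output series arm Z2 runs from the junction to ground; the shunt arm Z3 also runs from the junction to ground. They appear in parallel: Z3 || Z2 = 128 - j1.173 Ω.
Step 4 — Series with input arm Z1: Z_in = Z1 + (Z3 || Z2) = 1128 - j1.173 Ω = 1128∠-0.1° Ω.
Step 5 — Source phasor: V = 15.6∠-80.5° V = 2.575 - j15.39 V.
Step 6 — Ohm's law: I = V / Z_total = (2.575 - j15.39) / (1128 - j1.173) = 0.002297 - j0.01364 A.
Step 7 — Convert to polar: |I| = 0.01383 A, ∠I = -80.4°.

I = 0.01383∠-80.4° A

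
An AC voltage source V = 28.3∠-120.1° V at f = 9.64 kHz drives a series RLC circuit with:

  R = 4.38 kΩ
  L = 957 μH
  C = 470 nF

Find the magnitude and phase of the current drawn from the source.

Step 1 — Angular frequency: ω = 2π·f = 2π·9640 = 6.057e+04 rad/s.
Step 2 — Component impedances:
  R: Z = R = 4380 Ω
  L: Z = jωL = j·6.057e+04·0.000957 = 0 + j57.97 Ω
  C: Z = 1/(jωC) = -j/(ω·C) = 0 - j35.13 Ω
Step 3 — Series combination: Z_total = R + L + C = 4380 + j22.84 Ω = 4380∠0.3° Ω.
Step 4 — Source phasor: V = 28.3∠-120.1° V = -14.19 - j24.48 V.
Step 5 — Ohm's law: I = V / Z_total = (-14.19 - j24.48) / (4380 + j22.84) = -0.003269 - j0.005573 A.
Step 6 — Convert to polar: |I| = 0.006461 A, ∠I = -120.4°.

I = 0.006461∠-120.4° A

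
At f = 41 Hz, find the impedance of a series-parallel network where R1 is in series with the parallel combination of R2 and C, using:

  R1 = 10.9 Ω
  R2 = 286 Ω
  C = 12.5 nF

Step 1 — Angular frequency: ω = 2π·f = 2π·41 = 257.6 rad/s.
Step 2 — Component impedances:
  R1: Z = R = 10.9 Ω
  R2: Z = R = 286 Ω
  C: Z = 1/(jωC) = -j/(ω·C) = 0 - j3.105e+05 Ω
Step 3 — Parallel branch: R2 || C = 1/(1/R2 + 1/C) = 286 - j0.2634 Ω.
Step 4 — Series with R1: Z_total = R1 + (R2 || C) = 296.9 - j0.2634 Ω = 296.9∠-0.1° Ω.

Z = 296.9 - j0.2634 Ω = 296.9∠-0.1° Ω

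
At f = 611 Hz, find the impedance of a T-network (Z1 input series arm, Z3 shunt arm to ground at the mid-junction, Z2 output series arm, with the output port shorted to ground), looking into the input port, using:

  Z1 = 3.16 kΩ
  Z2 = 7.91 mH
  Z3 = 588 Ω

Step 1 — Angular frequency: ω = 2π·f = 2π·611 = 3839 rad/s.
Step 2 — Component impedances:
  Z1: Z = R = 3160 Ω
  Z2: Z = jωL = j·3839·0.00791 = 0 + j30.37 Ω
  Z3: Z = R = 588 Ω
Step 3 — With the output port shorted to ground, the output series arm Z2 runs from the junction to ground; the shunt arm Z3 also runs from the junction to ground. They appear in parallel: Z3 || Z2 = 1.564 + j30.29 Ω.
Step 4 — Series with input arm Z1: Z_in = Z1 + (Z3 || Z2) = 3162 + j30.29 Ω = 3162∠0.5° Ω.

Z = 3162 + j30.29 Ω = 3162∠0.5° Ω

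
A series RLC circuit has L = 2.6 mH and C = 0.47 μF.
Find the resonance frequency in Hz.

Step 1 — Resonance condition Im(Z)=0 gives ω₀ = 1/√(LC).
Step 2 — ω₀ = 1/√(0.0026·4.7e-07) = 2.861e+04 rad/s.
Step 3 — f₀ = ω₀/(2π) = 4553 Hz.

f₀ = 4553 Hz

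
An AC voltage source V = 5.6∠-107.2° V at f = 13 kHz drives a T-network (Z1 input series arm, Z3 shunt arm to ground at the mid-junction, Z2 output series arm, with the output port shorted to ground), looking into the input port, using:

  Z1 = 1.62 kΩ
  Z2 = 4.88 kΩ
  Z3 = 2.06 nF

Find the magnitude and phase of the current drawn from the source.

Step 1 — Angular frequency: ω = 2π·f = 2π·1.3e+04 = 8.168e+04 rad/s.
Step 2 — Component impedances:
  Z1: Z = R = 1620 Ω
  Z2: Z = R = 4880 Ω
  Z3: Z = 1/(jωC) = -j/(ω·C) = 0 - j5943 Ω
Step 3 — With the output port shorted to ground, the output series arm Z2 runs from the junction to ground; the shunt arm Z3 also runs from the junction to ground. They appear in parallel: Z3 || Z2 = 2915 - j2393 Ω.
Step 4 — Series with input arm Z1: Z_in = Z1 + (Z3 || Z2) = 4535 - j2393 Ω = 5128∠-27.8° Ω.
Step 5 — Source phasor: V = 5.6∠-107.2° V = -1.656 - j5.35 V.
Step 6 — Ohm's law: I = V / Z_total = (-1.656 - j5.35) / (4535 - j2393) = 0.0002014 - j0.001073 A.
Step 7 — Convert to polar: |I| = 0.001092 A, ∠I = -79.4°.

I = 0.001092∠-79.4° A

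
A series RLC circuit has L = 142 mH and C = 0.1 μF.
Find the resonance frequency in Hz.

Step 1 — Resonance condition Im(Z)=0 gives ω₀ = 1/√(LC).
Step 2 — ω₀ = 1/√(0.142·1e-07) = 8392 rad/s.
Step 3 — f₀ = ω₀/(2π) = 1336 Hz.

f₀ = 1336 Hz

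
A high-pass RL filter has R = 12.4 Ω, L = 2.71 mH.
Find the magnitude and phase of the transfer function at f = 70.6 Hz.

Step 1 — Angular frequency: ω = 2π·70.6 = 443.6 rad/s.
Step 2 — Transfer function: H(jω) = jωL/(R + jωL).
Step 3 — Numerator jωL = j·1.202; denominator R + jωL = 12.4 + j1.202.
Step 4 — H = 0.009311 + j0.09604.
Step 5 — Magnitude: |H| = 0.09649 (-20.3 dB); phase: φ = 84.5°.

|H| = 0.09649 (-20.3 dB), φ = 84.5°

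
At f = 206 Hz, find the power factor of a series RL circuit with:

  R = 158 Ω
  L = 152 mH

Step 1 — Angular frequency: ω = 2π·f = 2π·206 = 1294 rad/s.
Step 2 — Component impedances:
  R: Z = R = 158 Ω
  L: Z = jωL = j·1294·0.152 = 0 + j196.7 Ω
Step 3 — Series combination: Z_total = R + L = 158 + j196.7 Ω = 252.3∠51.2° Ω.
Step 4 — Power factor: PF = cos(φ) = Re(Z)/|Z| = 158/252.3 = 0.6262.
Step 5 — Type: Im(Z) = 196.7 ⇒ lagging (phase φ = 51.2°).

PF = 0.6262 (lagging, φ = 51.2°)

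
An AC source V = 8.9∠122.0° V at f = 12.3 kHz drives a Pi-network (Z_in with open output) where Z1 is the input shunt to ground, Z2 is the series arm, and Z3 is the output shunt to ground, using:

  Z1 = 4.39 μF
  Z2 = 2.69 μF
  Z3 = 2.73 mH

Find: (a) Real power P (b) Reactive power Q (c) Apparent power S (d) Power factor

Step 1 — Angular frequency: ω = 2π·f = 2π·1.23e+04 = 7.728e+04 rad/s.
Step 2 — Component impedances:
  Z1: Z = 1/(jωC) = -j/(ω·C) = 0 - j2.947 Ω
  Z2: Z = 1/(jωC) = -j/(ω·C) = 0 - j4.81 Ω
  Z3: Z = jωL = j·7.728e+04·0.00273 = 0 + j211 Ω
Step 3 — With open output, the series arm Z2 and the output shunt Z3 appear in series to ground: Z2 + Z3 = 0 + j206.2 Ω.
Step 4 — Parallel with input shunt Z1: Z_in = Z1 || (Z2 + Z3) = 0 - j2.99 Ω = 2.99∠-90.0° Ω.
Step 5 — Source phasor: V = 8.9∠122.0° V = -4.716 + j7.548 V.
Step 6 — Current: I = V / Z = -2.524 - j1.577 A = 2.976∠-148.0° A.
Step 7 — Complex power: S = V·I* = 0 - j26.49 VA.
Step 8 — Real power: P = Re(S) = 0 W.
Step 9 — Reactive power: Q = Im(S) = -26.49 VAR.
Step 10 — Apparent power: |S| = 26.49 VA.
Step 11 — Power factor: PF = P/|S| = 0 (leading).

(a) P = 0 W  (b) Q = -26.49 VAR  (c) S = 26.49 VA  (d) PF = 0 (leading)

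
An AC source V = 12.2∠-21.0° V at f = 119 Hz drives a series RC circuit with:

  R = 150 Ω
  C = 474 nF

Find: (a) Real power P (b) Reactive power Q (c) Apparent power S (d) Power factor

Step 1 — Angular frequency: ω = 2π·f = 2π·119 = 747.7 rad/s.
Step 2 — Component impedances:
  R: Z = R = 150 Ω
  C: Z = 1/(jωC) = -j/(ω·C) = 0 - j2822 Ω
Step 3 — Series combination: Z_total = R + C = 150 - j2822 Ω = 2826∠-87.0° Ω.
Step 4 — Source phasor: V = 12.2∠-21.0° V = 11.39 - j4.372 V.
Step 5 — Current: I = V / Z = 0.001759 + j0.003943 A = 0.004318∠66.0° A.
Step 6 — Complex power: S = V·I* = 0.002796 - j0.0526 VA.
Step 7 — Real power: P = Re(S) = 0.002796 W.
Step 8 — Reactive power: Q = Im(S) = -0.0526 VAR.
Step 9 — Apparent power: |S| = 0.05268 VA.
Step 10 — Power factor: PF = P/|S| = 0.05309 (leading).

(a) P = 0.002796 W  (b) Q = -0.0526 VAR  (c) S = 0.05268 VA  (d) PF = 0.05309 (leading)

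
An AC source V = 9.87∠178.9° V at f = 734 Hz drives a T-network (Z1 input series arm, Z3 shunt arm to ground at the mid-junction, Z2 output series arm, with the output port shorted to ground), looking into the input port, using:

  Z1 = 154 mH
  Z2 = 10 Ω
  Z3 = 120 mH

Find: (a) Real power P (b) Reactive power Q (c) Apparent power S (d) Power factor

Step 1 — Angular frequency: ω = 2π·f = 2π·734 = 4612 rad/s.
Step 2 — Component impedances:
  Z1: Z = jωL = j·4612·0.154 = 0 + j710.2 Ω
  Z2: Z = R = 10 Ω
  Z3: Z = jωL = j·4612·0.12 = 0 + j553.4 Ω
Step 3 — With the output port shorted to ground, the output series arm Z2 runs from the junction to ground; the shunt arm Z3 also runs from the junction to ground. They appear in parallel: Z3 || Z2 = 9.997 + j0.1806 Ω.
Step 4 — Series with input arm Z1: Z_in = Z1 + (Z3 || Z2) = 9.997 + j710.4 Ω = 710.5∠89.2° Ω.
Step 5 — Source phasor: V = 9.87∠178.9° V = -9.868 + j0.1895 V.
Step 6 — Current: I = V / Z = 7.123e-05 + j0.01389 A = 0.01389∠89.7° A.
Step 7 — Complex power: S = V·I* = 0.001929 + j0.1371 VA.
Step 8 — Real power: P = Re(S) = 0.001929 W.
Step 9 — Reactive power: Q = Im(S) = 0.1371 VAR.
Step 10 — Apparent power: |S| = 0.1371 VA.
Step 11 — Power factor: PF = P/|S| = 0.01407 (lagging).

(a) P = 0.001929 W  (b) Q = 0.1371 VAR  (c) S = 0.1371 VA  (d) PF = 0.01407 (lagging)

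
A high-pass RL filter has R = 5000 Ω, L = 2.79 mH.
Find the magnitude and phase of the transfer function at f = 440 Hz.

Step 1 — Angular frequency: ω = 2π·440 = 2765 rad/s.
Step 2 — Transfer function: H(jω) = jωL/(R + jωL).
Step 3 — Numerator jωL = j·7.713; denominator R + jωL = 5000 + j7.713.
Step 4 — H = 2.38e-06 + j0.001543.
Step 5 — Magnitude: |H| = 0.001543 (-56.2 dB); phase: φ = 89.9°.

|H| = 0.001543 (-56.2 dB), φ = 89.9°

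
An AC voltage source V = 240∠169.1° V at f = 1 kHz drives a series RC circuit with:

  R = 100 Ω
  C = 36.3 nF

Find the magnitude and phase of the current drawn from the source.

Step 1 — Angular frequency: ω = 2π·f = 2π·1000 = 6283 rad/s.
Step 2 — Component impedances:
  R: Z = R = 100 Ω
  C: Z = 1/(jωC) = -j/(ω·C) = 0 - j4384 Ω
Step 3 — Series combination: Z_total = R + C = 100 - j4384 Ω = 4386∠-88.7° Ω.
Step 4 — Source phasor: V = 240∠169.1° V = -235.7 + j45.38 V.
Step 5 — Ohm's law: I = V / Z_total = (-235.7 + j45.38) / (100 - j4384) = -0.01157 - j0.05349 A.
Step 6 — Convert to polar: |I| = 0.05472 A, ∠I = -102.2°.

I = 0.05472∠-102.2° A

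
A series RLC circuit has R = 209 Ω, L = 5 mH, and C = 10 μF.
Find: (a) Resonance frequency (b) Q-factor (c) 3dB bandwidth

Step 1 — Resonance: ω₀ = 1/√(LC) = 1/√(0.005·1e-05) = 4472 rad/s.
Step 2 — f₀ = ω₀/(2π) = 711.8 Hz.
Step 3 — Series Q: Q = ω₀L/R = 4472·0.005/209 = 0.107.
Step 4 — Bandwidth: Δω = ω₀/Q = 4.18e+04 rad/s; BW = Δω/(2π) = 6653 Hz.

(a) f₀ = 711.8 Hz  (b) Q = 0.107  (c) BW = 6653 Hz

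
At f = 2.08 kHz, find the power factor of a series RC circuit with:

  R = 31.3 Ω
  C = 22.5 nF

Step 1 — Angular frequency: ω = 2π·f = 2π·2080 = 1.307e+04 rad/s.
Step 2 — Component impedances:
  R: Z = R = 31.3 Ω
  C: Z = 1/(jωC) = -j/(ω·C) = 0 - j3401 Ω
Step 3 — Series combination: Z_total = R + C = 31.3 - j3401 Ω = 3401∠-89.5° Ω.
Step 4 — Power factor: PF = cos(φ) = Re(Z)/|Z| = 31.3/3401 = 0.009203.
Step 5 — Type: Im(Z) = -3401 ⇒ leading (phase φ = -89.5°).

PF = 0.009203 (leading, φ = -89.5°)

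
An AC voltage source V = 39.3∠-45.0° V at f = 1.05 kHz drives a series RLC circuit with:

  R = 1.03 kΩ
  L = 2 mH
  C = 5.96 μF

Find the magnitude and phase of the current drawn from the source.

Step 1 — Angular frequency: ω = 2π·f = 2π·1050 = 6597 rad/s.
Step 2 — Component impedances:
  R: Z = R = 1030 Ω
  L: Z = jωL = j·6597·0.002 = 0 + j13.19 Ω
  C: Z = 1/(jωC) = -j/(ω·C) = 0 - j25.43 Ω
Step 3 — Series combination: Z_total = R + L + C = 1030 - j12.24 Ω = 1030∠-0.7° Ω.
Step 4 — Source phasor: V = 39.3∠-45.0° V = 27.79 - j27.79 V.
Step 5 — Ohm's law: I = V / Z_total = (27.79 - j27.79) / (1030 - j12.24) = 0.0273 - j0.02666 A.
Step 6 — Convert to polar: |I| = 0.03815 A, ∠I = -44.3°.

I = 0.03815∠-44.3° A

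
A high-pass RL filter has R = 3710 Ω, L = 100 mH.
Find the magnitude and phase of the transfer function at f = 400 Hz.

Step 1 — Angular frequency: ω = 2π·400 = 2513 rad/s.
Step 2 — Transfer function: H(jω) = jωL/(R + jωL).
Step 3 — Numerator jωL = j·251.3; denominator R + jωL = 3710 + j251.3.
Step 4 — H = 0.004568 + j0.06743.
Step 5 — Magnitude: |H| = 0.06759 (-23.4 dB); phase: φ = 86.1°.

|H| = 0.06759 (-23.4 dB), φ = 86.1°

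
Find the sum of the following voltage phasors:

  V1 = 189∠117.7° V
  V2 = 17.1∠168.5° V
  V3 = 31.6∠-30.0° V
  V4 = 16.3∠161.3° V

Step 1 — Convert each phasor to rectangular form:
  V1 = 189·(cos(117.7°) + j·sin(117.7°)) = -87.86 + j167.3 V
  V2 = 17.1·(cos(168.5°) + j·sin(168.5°)) = -16.76 + j3.409 V
  V3 = 31.6·(cos(-30.0°) + j·sin(-30.0°)) = 27.37 - j15.8 V
  V4 = 16.3·(cos(161.3°) + j·sin(161.3°)) = -15.44 + j5.226 V
Step 2 — Sum components: V_total = -92.68 + j160.2 V.
Step 3 — Convert to polar: |V_total| = 185.1 V, ∠V_total = 120.1°.

V_total = 185.1∠120.1° V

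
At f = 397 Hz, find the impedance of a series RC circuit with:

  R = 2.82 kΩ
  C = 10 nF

Step 1 — Angular frequency: ω = 2π·f = 2π·397 = 2494 rad/s.
Step 2 — Component impedances:
  R: Z = R = 2820 Ω
  C: Z = 1/(jωC) = -j/(ω·C) = 0 - j4.009e+04 Ω
Step 3 — Series combination: Z_total = R + C = 2820 - j4.009e+04 Ω = 4.019e+04∠-86.0° Ω.

Z = 2820 - j4.009e+04 Ω = 4.019e+04∠-86.0° Ω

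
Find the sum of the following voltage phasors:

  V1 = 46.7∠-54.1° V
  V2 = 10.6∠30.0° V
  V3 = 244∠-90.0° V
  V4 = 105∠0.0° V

Step 1 — Convert each phasor to rectangular form:
  V1 = 46.7·(cos(-54.1°) + j·sin(-54.1°)) = 27.38 - j37.83 V
  V2 = 10.6·(cos(30.0°) + j·sin(30.0°)) = 9.18 + j5.3 V
  V3 = 244·(cos(-90.0°) + j·sin(-90.0°)) = 0 - j244 V
  V4 = 105·(cos(0.0°) + j·sin(0.0°)) = 105 V
Step 2 — Sum components: V_total = 141.6 - j276.5 V.
Step 3 — Convert to polar: |V_total| = 310.7 V, ∠V_total = -62.9°.

V_total = 310.7∠-62.9° V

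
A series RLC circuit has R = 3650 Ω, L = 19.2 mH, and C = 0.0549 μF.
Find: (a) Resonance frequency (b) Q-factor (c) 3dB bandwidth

Step 1 — Resonance condition Im(Z)=0 gives ω₀ = 1/√(LC).
Step 2 — ω₀ = 1/√(0.0192·5.49e-08) = 3.08e+04 rad/s.
Step 3 — f₀ = ω₀/(2π) = 4902 Hz.
Step 4 — Series Q: Q = ω₀L/R = 3.08e+04·0.0192/3650 = 0.162.
Step 5 — 3dB bandwidth: Δω = ω₀/Q = 1.901e+05 rad/s; BW = Δω/(2π) = 3.026e+04 Hz.

(a) f₀ = 4902 Hz  (b) Q = 0.162  (c) BW = 3.026e+04 Hz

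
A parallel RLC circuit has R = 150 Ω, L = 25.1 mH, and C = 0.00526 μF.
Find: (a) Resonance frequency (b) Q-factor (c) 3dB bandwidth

Step 1 — Resonance: ω₀ = 1/√(LC) = 1/√(0.0251·5.26e-09) = 8.703e+04 rad/s.
Step 2 — f₀ = ω₀/(2π) = 1.385e+04 Hz.
Step 3 — Parallel Q: Q = R/(ω₀L) = 150/(8.703e+04·0.0251) = 0.06867.
Step 4 — Bandwidth: Δω = ω₀/Q = 1.267e+06 rad/s; BW = Δω/(2π) = 2.017e+05 Hz.

(a) f₀ = 1.385e+04 Hz  (b) Q = 0.06867  (c) BW = 2.017e+05 Hz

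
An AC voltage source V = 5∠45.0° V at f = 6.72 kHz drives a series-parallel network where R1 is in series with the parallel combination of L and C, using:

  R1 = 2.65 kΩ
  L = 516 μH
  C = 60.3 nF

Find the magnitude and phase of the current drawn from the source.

Step 1 — Angular frequency: ω = 2π·f = 2π·6720 = 4.222e+04 rad/s.
Step 2 — Component impedances:
  R1: Z = R = 2650 Ω
  L: Z = jωL = j·4.222e+04·0.000516 = 0 + j21.79 Ω
  C: Z = 1/(jωC) = -j/(ω·C) = 0 - j392.8 Ω
Step 3 — Parallel branch: L || C = 1/(1/L + 1/C) = 0 + j23.07 Ω.
Step 4 — Series with R1: Z_total = R1 + (L || C) = 2650 + j23.07 Ω = 2650∠0.5° Ω.
Step 5 — Source phasor: V = 5∠45.0° V = 3.536 + j3.536 V.
Step 6 — Ohm's law: I = V / Z_total = (3.536 + j3.536) / (2650 + j23.07) = 0.001346 + j0.001322 A.
Step 7 — Convert to polar: |I| = 0.001887 A, ∠I = 44.5°.

I = 0.001887∠44.5° A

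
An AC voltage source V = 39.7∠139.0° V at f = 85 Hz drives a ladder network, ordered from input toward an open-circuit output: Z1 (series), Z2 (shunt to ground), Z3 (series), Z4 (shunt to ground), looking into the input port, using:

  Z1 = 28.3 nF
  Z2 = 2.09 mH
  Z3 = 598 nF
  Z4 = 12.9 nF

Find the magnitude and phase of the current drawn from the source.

Step 1 — Angular frequency: ω = 2π·f = 2π·85 = 534.1 rad/s.
Step 2 — Component impedances:
  Z1: Z = 1/(jωC) = -j/(ω·C) = 0 - j6.616e+04 Ω
  Z2: Z = jωL = j·534.1·0.00209 = 0 + j1.116 Ω
  Z3: Z = 1/(jωC) = -j/(ω·C) = 0 - j3131 Ω
  Z4: Z = 1/(jωC) = -j/(ω·C) = 0 - j1.451e+05 Ω
Step 3 — Ladder network (open output): work backward from the far end, alternating series and parallel combinations. Z_in = 0 - j6.616e+04 Ω = 6.616e+04∠-90.0° Ω.
Step 4 — Source phasor: V = 39.7∠139.0° V = -29.96 + j26.05 V.
Step 5 — Ohm's law: I = V / Z_total = (-29.96 + j26.05) / (0 - j6.616e+04) = -0.0003937 - j0.0004529 A.
Step 6 — Convert to polar: |I| = 0.0006 A, ∠I = -131.0°.

I = 0.0006∠-131.0° A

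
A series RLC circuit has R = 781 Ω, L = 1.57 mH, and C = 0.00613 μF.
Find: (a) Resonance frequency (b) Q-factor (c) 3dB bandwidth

Step 1 — Resonance condition Im(Z)=0 gives ω₀ = 1/√(LC).
Step 2 — ω₀ = 1/√(0.00157·6.13e-09) = 3.223e+05 rad/s.
Step 3 — f₀ = ω₀/(2π) = 5.13e+04 Hz.
Step 4 — Series Q: Q = ω₀L/R = 3.223e+05·0.00157/781 = 0.648.
Step 5 — 3dB bandwidth: Δω = ω₀/Q = 4.975e+05 rad/s; BW = Δω/(2π) = 7.917e+04 Hz.

(a) f₀ = 5.13e+04 Hz  (b) Q = 0.648  (c) BW = 7.917e+04 Hz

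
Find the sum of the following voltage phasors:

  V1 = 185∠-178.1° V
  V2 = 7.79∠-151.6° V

Step 1 — Convert each phasor to rectangular form:
  V1 = 185·(cos(-178.1°) + j·sin(-178.1°)) = -184.9 - j6.134 V
  V2 = 7.79·(cos(-151.6°) + j·sin(-151.6°)) = -6.852 - j3.705 V
Step 2 — Sum components: V_total = -191.8 - j9.839 V.
Step 3 — Convert to polar: |V_total| = 192 V, ∠V_total = -177.1°.

V_total = 192∠-177.1° V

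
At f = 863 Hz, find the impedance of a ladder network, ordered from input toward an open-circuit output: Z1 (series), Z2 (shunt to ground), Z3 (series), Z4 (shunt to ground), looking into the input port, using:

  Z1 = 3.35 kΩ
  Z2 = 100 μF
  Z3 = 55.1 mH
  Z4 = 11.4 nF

Step 1 — Angular frequency: ω = 2π·f = 2π·863 = 5422 rad/s.
Step 2 — Component impedances:
  Z1: Z = R = 3350 Ω
  Z2: Z = 1/(jωC) = -j/(ω·C) = 0 - j1.844 Ω
  Z3: Z = jωL = j·5422·0.0551 = 0 + j298.8 Ω
  Z4: Z = 1/(jωC) = -j/(ω·C) = 0 - j1.618e+04 Ω
Step 3 — Ladder network (open output): work backward from the far end, alternating series and parallel combinations. Z_in = 3350 - j1.844 Ω = 3350∠-0.0° Ω.

Z = 3350 - j1.844 Ω = 3350∠-0.0° Ω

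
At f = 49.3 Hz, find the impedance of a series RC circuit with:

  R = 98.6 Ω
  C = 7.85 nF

Step 1 — Angular frequency: ω = 2π·f = 2π·49.3 = 309.8 rad/s.
Step 2 — Component impedances:
  R: Z = R = 98.6 Ω
  C: Z = 1/(jωC) = -j/(ω·C) = 0 - j4.112e+05 Ω
Step 3 — Series combination: Z_total = R + C = 98.6 - j4.112e+05 Ω = 4.112e+05∠-90.0° Ω.

Z = 98.6 - j4.112e+05 Ω = 4.112e+05∠-90.0° Ω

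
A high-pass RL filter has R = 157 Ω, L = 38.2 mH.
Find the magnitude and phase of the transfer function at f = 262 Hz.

Step 1 — Angular frequency: ω = 2π·262 = 1646 rad/s.
Step 2 — Transfer function: H(jω) = jωL/(R + jωL).
Step 3 — Numerator jωL = j·62.88; denominator R + jωL = 157 + j62.88.
Step 4 — H = 0.1383 + j0.3452.
Step 5 — Magnitude: |H| = 0.3718 (-8.6 dB); phase: φ = 68.2°.

|H| = 0.3718 (-8.6 dB), φ = 68.2°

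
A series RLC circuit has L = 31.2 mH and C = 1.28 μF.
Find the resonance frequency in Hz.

Step 1 — Resonance condition Im(Z)=0 gives ω₀ = 1/√(LC).
Step 2 — ω₀ = 1/√(0.0312·1.28e-06) = 5004 rad/s.
Step 3 — f₀ = ω₀/(2π) = 796.4 Hz.

f₀ = 796.4 Hz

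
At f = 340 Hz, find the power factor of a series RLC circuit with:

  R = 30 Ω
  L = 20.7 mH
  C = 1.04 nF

Step 1 — Angular frequency: ω = 2π·f = 2π·340 = 2136 rad/s.
Step 2 — Component impedances:
  R: Z = R = 30 Ω
  L: Z = jωL = j·2136·0.0207 = 0 + j44.22 Ω
  C: Z = 1/(jωC) = -j/(ω·C) = 0 - j4.501e+05 Ω
Step 3 — Series combination: Z_total = R + L + C = 30 - j4.501e+05 Ω = 4.501e+05∠-90.0° Ω.
Step 4 — Power factor: PF = cos(φ) = Re(Z)/|Z| = 30/4.5005e+05 = 6.666e-05.
Step 5 — Type: Im(Z) = -4.501e+05 ⇒ leading (phase φ = -90.0°).

PF = 6.666e-05 (leading, φ = -90.0°)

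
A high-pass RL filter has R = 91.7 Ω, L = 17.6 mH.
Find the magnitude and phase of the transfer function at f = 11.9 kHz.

Step 1 — Angular frequency: ω = 2π·1.19e+04 = 7.477e+04 rad/s.
Step 2 — Transfer function: H(jω) = jωL/(R + jωL).
Step 3 — Numerator jωL = j·1316; denominator R + jωL = 91.7 + j1316.
Step 4 — H = 0.9952 + j0.06935.
Step 5 — Magnitude: |H| = 0.9976 (-0.0 dB); phase: φ = 4.0°.

|H| = 0.9976 (-0.0 dB), φ = 4.0°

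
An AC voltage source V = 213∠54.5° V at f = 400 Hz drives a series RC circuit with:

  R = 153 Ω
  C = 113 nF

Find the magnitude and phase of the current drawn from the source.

Step 1 — Angular frequency: ω = 2π·f = 2π·400 = 2513 rad/s.
Step 2 — Component impedances:
  R: Z = R = 153 Ω
  C: Z = 1/(jωC) = -j/(ω·C) = 0 - j3521 Ω
Step 3 — Series combination: Z_total = R + C = 153 - j3521 Ω = 3524∠-87.5° Ω.
Step 4 — Source phasor: V = 213∠54.5° V = 123.7 + j173.4 V.
Step 5 — Ohm's law: I = V / Z_total = (123.7 + j173.4) / (153 - j3521) = -0.04763 + j0.0372 A.
Step 6 — Convert to polar: |I| = 0.06043 A, ∠I = 142.0°.

I = 0.06043∠142.0° A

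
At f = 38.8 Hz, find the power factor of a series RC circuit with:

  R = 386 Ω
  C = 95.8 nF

Step 1 — Angular frequency: ω = 2π·f = 2π·38.8 = 243.8 rad/s.
Step 2 — Component impedances:
  R: Z = R = 386 Ω
  C: Z = 1/(jωC) = -j/(ω·C) = 0 - j4.282e+04 Ω
Step 3 — Series combination: Z_total = R + C = 386 - j4.282e+04 Ω = 4.282e+04∠-89.5° Ω.
Step 4 — Power factor: PF = cos(φ) = Re(Z)/|Z| = 386/42819 = 0.009015.
Step 5 — Type: Im(Z) = -4.282e+04 ⇒ leading (phase φ = -89.5°).

PF = 0.009015 (leading, φ = -89.5°)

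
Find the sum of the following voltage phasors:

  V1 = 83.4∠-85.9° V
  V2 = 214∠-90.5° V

Step 1 — Convert each phasor to rectangular form:
  V1 = 83.4·(cos(-85.9°) + j·sin(-85.9°)) = 5.963 - j83.19 V
  V2 = 214·(cos(-90.5°) + j·sin(-90.5°)) = -1.867 - j214 V
Step 2 — Sum components: V_total = 4.095 - j297.2 V.
Step 3 — Convert to polar: |V_total| = 297.2 V, ∠V_total = -89.2°.

V_total = 297.2∠-89.2° V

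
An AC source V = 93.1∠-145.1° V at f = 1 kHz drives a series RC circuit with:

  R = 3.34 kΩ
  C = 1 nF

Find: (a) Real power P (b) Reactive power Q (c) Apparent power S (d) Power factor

Step 1 — Angular frequency: ω = 2π·f = 2π·1000 = 6283 rad/s.
Step 2 — Component impedances:
  R: Z = R = 3340 Ω
  C: Z = 1/(jωC) = -j/(ω·C) = 0 - j1.592e+05 Ω
Step 3 — Series combination: Z_total = R + C = 3340 - j1.592e+05 Ω = 1.592e+05∠-88.8° Ω.
Step 4 — Source phasor: V = 93.1∠-145.1° V = -76.36 - j53.27 V.
Step 5 — Current: I = V / Z = 0.0003245 - j0.0004866 A = 0.0005848∠-56.3° A.
Step 6 — Complex power: S = V·I* = 0.001142 - j0.05444 VA.
Step 7 — Real power: P = Re(S) = 0.001142 W.
Step 8 — Reactive power: Q = Im(S) = -0.05444 VAR.
Step 9 — Apparent power: |S| = 0.05445 VA.
Step 10 — Power factor: PF = P/|S| = 0.02098 (leading).

(a) P = 0.001142 W  (b) Q = -0.05444 VAR  (c) S = 0.05445 VA  (d) PF = 0.02098 (leading)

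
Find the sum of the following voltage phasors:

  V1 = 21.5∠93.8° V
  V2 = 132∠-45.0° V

Step 1 — Convert each phasor to rectangular form:
  V1 = 21.5·(cos(93.8°) + j·sin(93.8°)) = -1.425 + j21.45 V
  V2 = 132·(cos(-45.0°) + j·sin(-45.0°)) = 93.34 - j93.34 V
Step 2 — Sum components: V_total = 91.91 - j71.89 V.
Step 3 — Convert to polar: |V_total| = 116.7 V, ∠V_total = -38.0°.

V_total = 116.7∠-38.0° V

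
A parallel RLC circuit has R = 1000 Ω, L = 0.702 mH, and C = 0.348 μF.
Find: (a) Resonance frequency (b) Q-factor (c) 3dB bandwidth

Step 1 — Resonance: ω₀ = 1/√(LC) = 1/√(0.000702·3.48e-07) = 6.398e+04 rad/s.
Step 2 — f₀ = ω₀/(2π) = 1.018e+04 Hz.
Step 3 — Parallel Q: Q = R/(ω₀L) = 1000/(6.398e+04·0.000702) = 22.26.
Step 4 — Bandwidth: Δω = ω₀/Q = 2874 rad/s; BW = Δω/(2π) = 457.3 Hz.

(a) f₀ = 1.018e+04 Hz  (b) Q = 22.26  (c) BW = 457.3 Hz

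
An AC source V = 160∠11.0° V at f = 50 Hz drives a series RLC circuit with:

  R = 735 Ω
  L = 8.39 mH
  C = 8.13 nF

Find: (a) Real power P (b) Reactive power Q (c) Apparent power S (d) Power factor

Step 1 — Angular frequency: ω = 2π·f = 2π·50 = 314.2 rad/s.
Step 2 — Component impedances:
  R: Z = R = 735 Ω
  L: Z = jωL = j·314.2·0.00839 = 0 + j2.636 Ω
  C: Z = 1/(jωC) = -j/(ω·C) = 0 - j3.915e+05 Ω
Step 3 — Series combination: Z_total = R + L + C = 735 - j3.915e+05 Ω = 3.915e+05∠-89.9° Ω.
Step 4 — Source phasor: V = 160∠11.0° V = 157.1 + j30.53 V.
Step 5 — Current: I = V / Z = -7.722e-05 + j0.0004013 A = 0.0004087∠100.9° A.
Step 6 — Complex power: S = V·I* = 0.0001227 - j0.06539 VA.
Step 7 — Real power: P = Re(S) = 0.0001227 W.
Step 8 — Reactive power: Q = Im(S) = -0.06539 VAR.
Step 9 — Apparent power: |S| = 0.06539 VA.
Step 10 — Power factor: PF = P/|S| = 0.001877 (leading).

(a) P = 0.0001227 W  (b) Q = -0.06539 VAR  (c) S = 0.06539 VA  (d) PF = 0.001877 (leading)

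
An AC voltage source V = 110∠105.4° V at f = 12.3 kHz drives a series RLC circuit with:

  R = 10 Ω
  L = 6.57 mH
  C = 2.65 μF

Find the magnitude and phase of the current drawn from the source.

Step 1 — Angular frequency: ω = 2π·f = 2π·1.23e+04 = 7.728e+04 rad/s.
Step 2 — Component impedances:
  R: Z = R = 10 Ω
  L: Z = jωL = j·7.728e+04·0.00657 = 0 + j507.8 Ω
  C: Z = 1/(jωC) = -j/(ω·C) = 0 - j4.883 Ω
Step 3 — Series combination: Z_total = R + L + C = 10 + j502.9 Ω = 503∠88.9° Ω.
Step 4 — Source phasor: V = 110∠105.4° V = -29.21 + j106.1 V.
Step 5 — Ohm's law: I = V / Z_total = (-29.21 + j106.1) / (10 + j502.9) = 0.2097 + j0.06226 A.
Step 6 — Convert to polar: |I| = 0.2187 A, ∠I = 16.5°.

I = 0.2187∠16.5° A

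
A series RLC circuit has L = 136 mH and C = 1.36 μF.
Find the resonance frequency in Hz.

Step 1 — Resonance condition Im(Z)=0 gives ω₀ = 1/√(LC).
Step 2 — ω₀ = 1/√(0.136·1.36e-06) = 2325 rad/s.
Step 3 — f₀ = ω₀/(2π) = 370.1 Hz.

f₀ = 370.1 Hz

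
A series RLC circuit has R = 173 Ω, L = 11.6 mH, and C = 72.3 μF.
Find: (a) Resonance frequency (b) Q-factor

Step 1 — Resonance condition Im(Z)=0 gives ω₀ = 1/√(LC).
Step 2 — ω₀ = 1/√(0.0116·7.23e-05) = 1092 rad/s.
Step 3 — f₀ = ω₀/(2π) = 173.8 Hz.
Step 4 — Series Q: Q = ω₀L/R = 1092·0.0116/173 = 0.07322.

(a) f₀ = 173.8 Hz  (b) Q = 0.07322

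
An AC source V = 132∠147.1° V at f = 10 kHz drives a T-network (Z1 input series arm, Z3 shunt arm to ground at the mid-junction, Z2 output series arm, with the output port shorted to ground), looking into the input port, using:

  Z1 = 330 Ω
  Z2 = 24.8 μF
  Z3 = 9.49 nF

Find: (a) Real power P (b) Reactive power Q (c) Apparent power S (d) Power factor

Step 1 — Angular frequency: ω = 2π·f = 2π·1e+04 = 6.283e+04 rad/s.
Step 2 — Component impedances:
  Z1: Z = R = 330 Ω
  Z2: Z = 1/(jωC) = -j/(ω·C) = 0 - j0.6418 Ω
  Z3: Z = 1/(jωC) = -j/(ω·C) = 0 - j1677 Ω
Step 3 — With the output port shorted to ground, the output series arm Z2 runs from the junction to ground; the shunt arm Z3 also runs from the junction to ground. They appear in parallel: Z3 || Z2 = 0 - j0.6415 Ω.
Step 4 — Series with input arm Z1: Z_in = Z1 + (Z3 || Z2) = 330 - j0.6415 Ω = 330∠-0.1° Ω.
Step 5 — Source phasor: V = 132∠147.1° V = -110.8 + j71.7 V.
Step 6 — Current: I = V / Z = -0.3363 + j0.2166 A = 0.4∠147.2° A.
Step 7 — Complex power: S = V·I* = 52.8 - j0.1026 VA.
Step 8 — Real power: P = Re(S) = 52.8 W.
Step 9 — Reactive power: Q = Im(S) = -0.1026 VAR.
Step 10 — Apparent power: |S| = 52.8 VA.
Step 11 — Power factor: PF = P/|S| = 1 (leading).

(a) P = 52.8 W  (b) Q = -0.1026 VAR  (c) S = 52.8 VA  (d) PF = 1 (leading)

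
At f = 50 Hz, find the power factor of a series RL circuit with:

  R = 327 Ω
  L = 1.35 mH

Step 1 — Angular frequency: ω = 2π·f = 2π·50 = 314.2 rad/s.
Step 2 — Component impedances:
  R: Z = R = 327 Ω
  L: Z = jωL = j·314.2·0.00135 = 0 + j0.4241 Ω
Step 3 — Series combination: Z_total = R + L = 327 + j0.4241 Ω = 327∠0.1° Ω.
Step 4 — Power factor: PF = cos(φ) = Re(Z)/|Z| = 327/327 = 1.
Step 5 — Type: Im(Z) = 0.4241 ⇒ lagging (phase φ = 0.1°).

PF = 1 (lagging, φ = 0.1°)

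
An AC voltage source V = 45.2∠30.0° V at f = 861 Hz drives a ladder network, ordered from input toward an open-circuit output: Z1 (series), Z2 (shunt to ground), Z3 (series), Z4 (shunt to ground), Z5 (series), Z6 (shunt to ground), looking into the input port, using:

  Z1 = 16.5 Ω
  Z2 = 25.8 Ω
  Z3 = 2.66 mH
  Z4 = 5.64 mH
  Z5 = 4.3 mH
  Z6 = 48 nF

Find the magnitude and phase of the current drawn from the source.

Step 1 — Angular frequency: ω = 2π·f = 2π·861 = 5410 rad/s.
Step 2 — Component impedances:
  Z1: Z = R = 16.5 Ω
  Z2: Z = R = 25.8 Ω
  Z3: Z = jωL = j·5410·0.00266 = 0 + j14.39 Ω
  Z4: Z = jωL = j·5410·0.00564 = 0 + j30.51 Ω
  Z5: Z = jωL = j·5410·0.0043 = 0 + j23.26 Ω
  Z6: Z = 1/(jωC) = -j/(ω·C) = 0 - j3851 Ω
Step 3 — Ladder network (open output): work backward from the far end, alternating series and parallel combinations. Z_in = 35.95 + j11.11 Ω = 37.63∠17.2° Ω.
Step 4 — Source phasor: V = 45.2∠30.0° V = 39.14 + j22.6 V.
Step 5 — Ohm's law: I = V / Z_total = (39.14 + j22.6) / (35.95 + j11.11) = 1.171 + j0.2665 A.
Step 6 — Convert to polar: |I| = 1.201 A, ∠I = 12.8°.

I = 1.201∠12.8° A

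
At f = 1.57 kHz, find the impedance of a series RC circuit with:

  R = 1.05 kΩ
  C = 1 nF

Step 1 — Angular frequency: ω = 2π·f = 2π·1570 = 9865 rad/s.
Step 2 — Component impedances:
  R: Z = R = 1050 Ω
  C: Z = 1/(jωC) = -j/(ω·C) = 0 - j1.014e+05 Ω
Step 3 — Series combination: Z_total = R + C = 1050 - j1.014e+05 Ω = 1.014e+05∠-89.4° Ω.

Z = 1050 - j1.014e+05 Ω = 1.014e+05∠-89.4° Ω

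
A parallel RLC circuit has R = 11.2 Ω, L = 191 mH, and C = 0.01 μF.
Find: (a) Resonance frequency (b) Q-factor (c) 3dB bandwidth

Step 1 — Resonance: ω₀ = 1/√(LC) = 1/√(0.191·1e-08) = 2.288e+04 rad/s.
Step 2 — f₀ = ω₀/(2π) = 3642 Hz.
Step 3 — Parallel Q: Q = R/(ω₀L) = 11.2/(2.288e+04·0.191) = 0.002563.
Step 4 — Bandwidth: Δω = ω₀/Q = 8.929e+06 rad/s; BW = Δω/(2π) = 1.421e+06 Hz.

(a) f₀ = 3642 Hz  (b) Q = 0.002563  (c) BW = 1.421e+06 Hz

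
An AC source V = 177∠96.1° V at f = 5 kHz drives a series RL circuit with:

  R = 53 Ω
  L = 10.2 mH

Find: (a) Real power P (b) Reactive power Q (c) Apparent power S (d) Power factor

Step 1 — Angular frequency: ω = 2π·f = 2π·5000 = 3.142e+04 rad/s.
Step 2 — Component impedances:
  R: Z = R = 53 Ω
  L: Z = jωL = j·3.142e+04·0.0102 = 0 + j320.4 Ω
Step 3 — Series combination: Z_total = R + L = 53 + j320.4 Ω = 324.8∠80.6° Ω.
Step 4 — Source phasor: V = 177∠96.1° V = -18.81 + j176 V.
Step 5 — Current: I = V / Z = 0.5252 + j0.1456 A = 0.545∠15.5° A.
Step 6 — Complex power: S = V·I* = 15.74 + j95.16 VA.
Step 7 — Real power: P = Re(S) = 15.74 W.
Step 8 — Reactive power: Q = Im(S) = 95.16 VAR.
Step 9 — Apparent power: |S| = 96.46 VA.
Step 10 — Power factor: PF = P/|S| = 0.1632 (lagging).

(a) P = 15.74 W  (b) Q = 95.16 VAR  (c) S = 96.46 VA  (d) PF = 0.1632 (lagging)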